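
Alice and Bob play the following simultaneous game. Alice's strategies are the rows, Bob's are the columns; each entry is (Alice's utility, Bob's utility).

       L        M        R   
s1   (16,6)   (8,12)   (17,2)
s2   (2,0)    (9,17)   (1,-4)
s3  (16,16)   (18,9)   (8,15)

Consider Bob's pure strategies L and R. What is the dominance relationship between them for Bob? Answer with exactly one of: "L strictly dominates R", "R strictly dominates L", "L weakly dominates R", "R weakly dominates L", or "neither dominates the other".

L's payoffs vs R's, by Alice's action — s1: 6>2, s2: 0>-4, s3: 16>15.
Every comparison favours L, so L strictly dominates R.

L strictly dominates R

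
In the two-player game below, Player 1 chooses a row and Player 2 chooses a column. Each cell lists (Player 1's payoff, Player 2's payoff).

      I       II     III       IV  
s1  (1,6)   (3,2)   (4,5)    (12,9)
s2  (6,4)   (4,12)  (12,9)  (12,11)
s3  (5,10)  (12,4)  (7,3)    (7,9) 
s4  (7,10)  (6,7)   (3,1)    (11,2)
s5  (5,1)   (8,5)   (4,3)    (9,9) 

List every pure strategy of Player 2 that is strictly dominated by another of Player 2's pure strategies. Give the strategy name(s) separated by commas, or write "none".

III

I is not dominated — it holds its own against II at s1 (6>2); III at s1 (6>5); IV at s3 (10>9).
II is not dominated — it holds its own against I at s2 (12>4); III at s2 (12>9); IV at s2 (12>11).
III: dominated, since IV does at least as well everywhere (s1: 9>5, s2: 11>9, s3: 9>3, s4: 2>1, s5: 9>3).
IV is not dominated — it holds its own against I at s1 (9>6); II at s1 (9>2); III at s1 (9>5).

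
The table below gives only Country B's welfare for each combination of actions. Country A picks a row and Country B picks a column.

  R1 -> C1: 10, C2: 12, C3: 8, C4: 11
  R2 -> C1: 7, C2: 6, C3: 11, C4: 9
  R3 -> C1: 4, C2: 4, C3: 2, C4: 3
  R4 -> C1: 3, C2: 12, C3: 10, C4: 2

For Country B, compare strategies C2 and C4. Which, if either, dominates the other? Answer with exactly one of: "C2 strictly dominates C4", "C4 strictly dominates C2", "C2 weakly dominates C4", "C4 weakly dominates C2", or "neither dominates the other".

neither dominates the other

C2's payoffs vs C4's, by Country A's action — R1: 12>11, R2: 6<9, R3: 4>3, R4: 12>2.
C2 does better at R1, R3, R4 but worse at R2; neither strategy dominates the other.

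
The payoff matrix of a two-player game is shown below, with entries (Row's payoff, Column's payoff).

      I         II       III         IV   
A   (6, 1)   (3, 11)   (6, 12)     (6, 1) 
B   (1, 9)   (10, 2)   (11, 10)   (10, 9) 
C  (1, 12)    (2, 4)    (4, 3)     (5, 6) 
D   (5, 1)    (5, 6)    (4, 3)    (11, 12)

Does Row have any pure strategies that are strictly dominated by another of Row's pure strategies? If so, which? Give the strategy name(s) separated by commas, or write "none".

Nothing dominates A: B at I (6>1); C at I (6>1); D at I (6>5).
B is not dominated — it holds its own against A at II (10>3); C at I (1=1); D at II (10>5).
C is strictly dominated by A (I: 6>1, II: 3>2, III: 6>4, IV: 6>5).
D is not dominated — it holds its own against A at II (5>3); B at I (5>1); C at I (5>1).

C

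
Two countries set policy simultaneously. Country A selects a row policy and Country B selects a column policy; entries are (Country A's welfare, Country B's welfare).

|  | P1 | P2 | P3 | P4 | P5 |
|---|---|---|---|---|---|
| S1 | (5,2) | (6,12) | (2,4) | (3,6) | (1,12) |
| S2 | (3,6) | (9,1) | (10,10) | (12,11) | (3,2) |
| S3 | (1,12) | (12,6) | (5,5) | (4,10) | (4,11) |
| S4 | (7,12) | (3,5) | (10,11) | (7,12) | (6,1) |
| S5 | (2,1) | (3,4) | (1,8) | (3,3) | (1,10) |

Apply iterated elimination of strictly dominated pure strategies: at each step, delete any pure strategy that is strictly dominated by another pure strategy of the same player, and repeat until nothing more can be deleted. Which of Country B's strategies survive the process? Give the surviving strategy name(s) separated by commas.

For Country A, S2 strictly dominates S5 on the remaining columns (P1: 3>2, P2: 9>3, P3: 10>1, P4: 12>3, P5: 3>1); eliminate S5.
For Country B, P4 strictly dominates P3 on the remaining rows (S1: 6>4, S2: 11>10, S3: 10>5, S4: 12>11); eliminate P3.
Among the remaining strategies, none is strictly dominated by another pure strategy of the same player, so the elimination stops.
Surviving strategies — Country A: {S1, S2, S3, S4}; Country B: {P1, P2, P4, P5}.

P1, P2, P4, P5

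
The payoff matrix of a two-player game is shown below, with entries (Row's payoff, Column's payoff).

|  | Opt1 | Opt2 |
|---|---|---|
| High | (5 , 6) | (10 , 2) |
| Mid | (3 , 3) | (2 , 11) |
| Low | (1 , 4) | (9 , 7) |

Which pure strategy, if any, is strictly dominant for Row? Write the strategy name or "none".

High vs Mid: Opt1: 5>3, Opt2: 10>2.
High vs Low: Opt1: 5>1, Opt2: 10>9.
High strictly beats every other strategy against every opponent action, so it is strictly dominant.

High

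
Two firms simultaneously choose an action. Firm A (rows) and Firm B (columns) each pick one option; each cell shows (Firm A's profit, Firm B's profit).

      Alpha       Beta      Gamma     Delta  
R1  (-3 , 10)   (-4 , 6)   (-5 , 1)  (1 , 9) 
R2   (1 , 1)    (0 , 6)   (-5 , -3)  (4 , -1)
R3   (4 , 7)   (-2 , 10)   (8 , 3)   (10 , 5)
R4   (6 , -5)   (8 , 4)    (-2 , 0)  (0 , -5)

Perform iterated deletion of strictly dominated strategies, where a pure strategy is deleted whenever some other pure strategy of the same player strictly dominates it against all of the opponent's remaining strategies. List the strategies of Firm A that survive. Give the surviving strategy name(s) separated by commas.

For Firm A, R3 strictly dominates R1 on the remaining columns (Alpha: 4>-3, Beta: -2>-4, Gamma: 8>-5, Delta: 10>1); eliminate R1.
Firm B's strategy Alpha is strictly dominated by Beta (R2: 6>1, R3: 10>7, R4: 4>-5) and is removed.
For Firm B, Beta strictly dominates Gamma on the remaining rows (R2: 6>-3, R3: 10>3, R4: 4>0); eliminate Gamma.
For Firm B, Beta strictly dominates Delta on the remaining rows (R2: 6>-1, R3: 10>5, R4: 4>-5); eliminate Delta.
Firm A's strategy R2 is strictly dominated by R4 (Beta: 8>0) and is removed.
Row R3 is eliminated: R4 beats it against every remaining column (Beta: 8>-2).
Among the remaining strategies, none is strictly dominated by another pure strategy of the same player, so the elimination stops.
Surviving strategies — Firm A: {R4}; Firm B: {Beta}.

R4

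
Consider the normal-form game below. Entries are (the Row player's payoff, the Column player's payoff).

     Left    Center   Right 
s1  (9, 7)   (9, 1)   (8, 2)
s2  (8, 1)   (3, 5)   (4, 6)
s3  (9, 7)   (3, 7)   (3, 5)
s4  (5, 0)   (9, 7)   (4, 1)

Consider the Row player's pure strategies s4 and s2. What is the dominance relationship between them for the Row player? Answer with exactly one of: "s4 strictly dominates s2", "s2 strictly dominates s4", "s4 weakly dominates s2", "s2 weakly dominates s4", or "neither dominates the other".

s4's payoffs vs s2's, by the Column player's action — Left: 5<8, Center: 9>3, Right: 4=4.
s4 does better at Center but worse at Left; neither strategy dominates the other.

neither dominates the other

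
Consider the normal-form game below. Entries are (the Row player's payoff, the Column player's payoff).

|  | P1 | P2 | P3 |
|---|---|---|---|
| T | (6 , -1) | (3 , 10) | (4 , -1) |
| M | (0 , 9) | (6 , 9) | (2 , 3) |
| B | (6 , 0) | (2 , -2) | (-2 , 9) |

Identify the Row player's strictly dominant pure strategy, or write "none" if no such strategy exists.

none

T fails to dominate M at P2 (3<6).
M fails to dominate T at P1 (0<6).
B fails to dominate T at P1 (6=6).
No single strategy dominates all the others.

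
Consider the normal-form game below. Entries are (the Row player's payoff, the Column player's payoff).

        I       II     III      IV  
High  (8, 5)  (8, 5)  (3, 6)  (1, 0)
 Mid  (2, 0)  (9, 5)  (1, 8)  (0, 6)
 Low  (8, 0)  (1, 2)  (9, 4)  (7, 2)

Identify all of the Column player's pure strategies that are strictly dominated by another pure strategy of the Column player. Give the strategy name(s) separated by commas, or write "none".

I: dominated, since III does at least as well everywhere (High: 6>5, Mid: 8>0, Low: 4>0).
III strictly dominates II — High: 6>5, Mid: 8>5, Low: 4>2.
Nothing dominates III: I at High (6>5); II at High (6>5); IV at High (6>0).
IV: dominated, since III does at least as well everywhere (High: 6>0, Mid: 8>6, Low: 4>2).

I, II, IV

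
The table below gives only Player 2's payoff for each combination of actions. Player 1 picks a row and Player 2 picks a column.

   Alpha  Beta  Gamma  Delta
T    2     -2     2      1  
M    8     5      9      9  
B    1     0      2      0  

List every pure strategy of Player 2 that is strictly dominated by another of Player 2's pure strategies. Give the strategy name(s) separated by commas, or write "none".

Beta

Nothing dominates Alpha: Beta at T (2>-2); Gamma at T (2=2); Delta at T (2>1).
Beta is strictly dominated by Alpha (T: 2>-2, M: 8>5, B: 1>0).
Gamma is not dominated — it holds its own against Alpha at T (2=2); Beta at T (2>-2); Delta at T (2>1).
Nothing dominates Delta: Alpha at M (9>8); Beta at T (1>-2); Gamma at M (9=9).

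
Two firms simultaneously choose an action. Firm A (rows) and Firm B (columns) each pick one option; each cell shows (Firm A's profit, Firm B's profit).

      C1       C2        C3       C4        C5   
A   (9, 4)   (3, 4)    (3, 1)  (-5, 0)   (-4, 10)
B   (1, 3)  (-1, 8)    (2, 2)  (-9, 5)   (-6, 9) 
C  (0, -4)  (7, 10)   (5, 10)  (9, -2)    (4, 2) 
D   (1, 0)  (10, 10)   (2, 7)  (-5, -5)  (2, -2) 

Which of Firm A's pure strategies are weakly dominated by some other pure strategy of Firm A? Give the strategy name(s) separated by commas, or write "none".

A is not dominated — it holds its own against B at C1 (9>1); C at C1 (9>0); D at C1 (9>1).
B is weakly dominated by A (C1: 9>1, C2: 3>-1, C3: 3>2, C4: -5>-9, C5: -4>-6).
C: no other strategy beats it everywhere (A at C2 (7>3); B at C2 (7>-1); D at C3 (5>2)).
D: no other strategy beats it everywhere (A at C2 (10>3); B at C2 (10>-1); C at C1 (1>0)).

B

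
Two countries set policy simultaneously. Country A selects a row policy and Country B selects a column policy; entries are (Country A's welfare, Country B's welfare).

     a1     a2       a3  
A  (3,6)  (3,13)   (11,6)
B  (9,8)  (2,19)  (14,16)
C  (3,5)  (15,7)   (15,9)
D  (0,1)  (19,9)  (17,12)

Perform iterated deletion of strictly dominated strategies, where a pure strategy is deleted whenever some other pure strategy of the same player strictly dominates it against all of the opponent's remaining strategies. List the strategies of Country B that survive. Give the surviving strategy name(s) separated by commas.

Country B's strategy a1 is strictly dominated by a2 (A: 13>6, B: 19>8, C: 7>5, D: 9>1) and is removed.
For Country A, C strictly dominates A on the remaining columns (a2: 15>3, a3: 15>11); eliminate A.
For Country A, C strictly dominates B on the remaining columns (a2: 15>2, a3: 15>14); eliminate B.
For Country A, D strictly dominates C on the remaining columns (a2: 19>15, a3: 17>15); eliminate C.
Column a2 is eliminated: a3 beats it against every remaining row (D: 12>9).
Among the remaining strategies, none is strictly dominated by another pure strategy of the same player, so the elimination stops.
Surviving strategies — Country A: {D}; Country B: {a3}.

a3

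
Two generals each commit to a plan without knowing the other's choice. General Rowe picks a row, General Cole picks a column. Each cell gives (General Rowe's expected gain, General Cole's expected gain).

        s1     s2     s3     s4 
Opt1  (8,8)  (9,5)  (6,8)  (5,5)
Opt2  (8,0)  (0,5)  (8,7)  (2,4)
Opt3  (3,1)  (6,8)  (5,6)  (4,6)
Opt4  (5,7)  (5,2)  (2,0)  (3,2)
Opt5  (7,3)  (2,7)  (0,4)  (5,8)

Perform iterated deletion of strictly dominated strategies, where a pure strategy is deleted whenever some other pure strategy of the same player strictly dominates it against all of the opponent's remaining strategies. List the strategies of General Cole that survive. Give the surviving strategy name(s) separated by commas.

s1, s2, s3, s4

Row Opt3 is eliminated: Opt1 beats it against every remaining column (s1: 8>3, s2: 9>6, s3: 6>5, s4: 5>4).
For General Rowe, Opt1 strictly dominates Opt4 on the remaining columns (s1: 8>5, s2: 9>5, s3: 6>2, s4: 5>3); eliminate Opt4.
Among the remaining strategies, none is strictly dominated by another pure strategy of the same player, so the elimination stops.
Surviving strategies — General Rowe: {Opt1, Opt2, Opt5}; General Cole: {s1, s2, s3, s4}.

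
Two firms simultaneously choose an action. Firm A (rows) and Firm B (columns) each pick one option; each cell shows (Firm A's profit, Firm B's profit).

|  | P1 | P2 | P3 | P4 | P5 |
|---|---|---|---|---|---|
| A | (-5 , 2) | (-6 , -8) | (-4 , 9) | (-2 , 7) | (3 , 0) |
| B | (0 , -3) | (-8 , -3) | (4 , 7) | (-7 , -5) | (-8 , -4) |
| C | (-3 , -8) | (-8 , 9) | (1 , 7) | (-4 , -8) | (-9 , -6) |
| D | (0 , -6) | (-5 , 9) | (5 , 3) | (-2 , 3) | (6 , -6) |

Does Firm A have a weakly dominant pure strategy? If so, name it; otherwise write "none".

D vs A: P1: 0>-5, P2: -5>-6, P3: 5>-4, P4: -2=-2, P5: 6>3.
D vs B: P1: 0=0, P2: -5>-8, P3: 5>4, P4: -2>-7, P5: 6>-8.
D vs C: P1: 0>-3, P2: -5>-8, P3: 5>1, P4: -2>-4, P5: 6>-9.
D is at least as good as every other strategy against every opponent action, so it is weakly dominant.

D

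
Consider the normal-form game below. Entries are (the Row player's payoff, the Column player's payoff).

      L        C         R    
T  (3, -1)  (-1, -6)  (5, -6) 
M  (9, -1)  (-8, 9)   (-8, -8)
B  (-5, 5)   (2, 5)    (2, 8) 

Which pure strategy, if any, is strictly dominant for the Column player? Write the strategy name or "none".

none

L fails to dominate C at M (-1<9).
C fails to dominate L at T (-6<-1).
R fails to dominate L at T (-6<-1).
No single strategy dominates all the others.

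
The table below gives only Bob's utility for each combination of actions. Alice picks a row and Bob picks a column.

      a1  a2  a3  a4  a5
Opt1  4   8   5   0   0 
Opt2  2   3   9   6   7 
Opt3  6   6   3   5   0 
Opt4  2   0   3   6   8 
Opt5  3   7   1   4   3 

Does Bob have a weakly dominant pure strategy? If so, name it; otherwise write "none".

none

a1 fails to dominate a2 at Opt1 (4<8).
a2 fails to dominate a1 at Opt4 (0<2).
a3 fails to dominate a1 at Opt3 (3<6).
a4 fails to dominate a1 at Opt1 (0<4).
a5 fails to dominate a1 at Opt1 (0<4).
No single strategy dominates all the others.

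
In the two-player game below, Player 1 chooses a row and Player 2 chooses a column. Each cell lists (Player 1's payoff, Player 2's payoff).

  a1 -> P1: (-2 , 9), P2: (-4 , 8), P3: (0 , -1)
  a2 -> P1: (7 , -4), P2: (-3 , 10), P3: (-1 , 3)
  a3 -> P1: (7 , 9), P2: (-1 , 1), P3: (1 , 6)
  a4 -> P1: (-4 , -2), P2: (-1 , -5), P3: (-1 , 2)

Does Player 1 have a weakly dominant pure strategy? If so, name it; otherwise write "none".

a3

a3 vs a1: P1: 7>-2, P2: -1>-4, P3: 1>0.
a3 vs a2: P1: 7=7, P2: -1>-3, P3: 1>-1.
a3 vs a4: P1: 7>-4, P2: -1=-1, P3: 1>-1.
a3 is at least as good as every other strategy against every opponent action, so it is weakly dominant.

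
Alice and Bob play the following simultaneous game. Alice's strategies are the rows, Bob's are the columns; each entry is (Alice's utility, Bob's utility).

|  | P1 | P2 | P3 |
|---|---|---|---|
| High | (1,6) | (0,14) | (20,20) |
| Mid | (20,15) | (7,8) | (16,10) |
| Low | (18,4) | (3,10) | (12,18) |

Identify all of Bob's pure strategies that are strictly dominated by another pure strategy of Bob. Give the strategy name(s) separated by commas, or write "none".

P2

Nothing dominates P1: P2 at Mid (15>8); P3 at Mid (15>10).
P2 is strictly dominated by P3 (High: 20>14, Mid: 10>8, Low: 18>10).
P3: no other strategy beats it everywhere (P1 at High (20>6); P2 at High (20>14)).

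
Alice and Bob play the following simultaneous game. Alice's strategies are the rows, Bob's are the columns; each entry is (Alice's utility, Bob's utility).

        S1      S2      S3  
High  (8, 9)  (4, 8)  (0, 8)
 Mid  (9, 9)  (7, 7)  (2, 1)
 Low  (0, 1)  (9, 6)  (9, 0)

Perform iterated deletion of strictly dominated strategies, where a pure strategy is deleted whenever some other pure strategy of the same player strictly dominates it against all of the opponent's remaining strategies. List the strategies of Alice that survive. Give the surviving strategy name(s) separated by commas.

Row High is eliminated: Mid beats it against every remaining column (S1: 9>8, S2: 7>4, S3: 2>0).
For Bob, S1 strictly dominates S3 on the remaining rows (Mid: 9>1, Low: 1>0); eliminate S3.
Among the remaining strategies, none is strictly dominated by another pure strategy of the same player, so the elimination stops.
Surviving strategies — Alice: {Mid, Low}; Bob: {S1, S2}.

Mid, Low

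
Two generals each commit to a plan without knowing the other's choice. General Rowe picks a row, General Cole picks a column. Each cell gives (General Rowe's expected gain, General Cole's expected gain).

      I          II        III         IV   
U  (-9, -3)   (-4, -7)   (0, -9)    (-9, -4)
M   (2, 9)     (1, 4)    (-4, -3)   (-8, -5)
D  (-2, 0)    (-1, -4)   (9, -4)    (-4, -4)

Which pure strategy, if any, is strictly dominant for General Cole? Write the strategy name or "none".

I vs II: U: -3>-7, M: 9>4, D: 0>-4.
I vs III: U: -3>-9, M: 9>-3, D: 0>-4.
I vs IV: U: -3>-4, M: 9>-5, D: 0>-4.
I strictly beats every other strategy against every opponent action, so it is strictly dominant.

I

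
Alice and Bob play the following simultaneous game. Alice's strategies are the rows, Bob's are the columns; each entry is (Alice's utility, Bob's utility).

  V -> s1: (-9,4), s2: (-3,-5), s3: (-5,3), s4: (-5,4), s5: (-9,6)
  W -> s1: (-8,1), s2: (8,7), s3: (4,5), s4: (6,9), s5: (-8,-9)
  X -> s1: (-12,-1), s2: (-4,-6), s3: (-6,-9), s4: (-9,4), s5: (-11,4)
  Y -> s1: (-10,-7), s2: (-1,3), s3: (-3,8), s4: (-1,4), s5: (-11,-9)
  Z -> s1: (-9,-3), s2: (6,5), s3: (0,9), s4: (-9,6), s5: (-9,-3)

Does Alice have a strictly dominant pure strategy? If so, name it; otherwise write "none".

W

W vs V: s1: -8>-9, s2: 8>-3, s3: 4>-5, s4: 6>-5, s5: -8>-9.
W vs X: s1: -8>-12, s2: 8>-4, s3: 4>-6, s4: 6>-9, s5: -8>-11.
W vs Y: s1: -8>-10, s2: 8>-1, s3: 4>-3, s4: 6>-1, s5: -8>-11.
W vs Z: s1: -8>-9, s2: 8>6, s3: 4>0, s4: 6>-9, s5: -8>-9.
W strictly beats every other strategy against every opponent action, so it is strictly dominant.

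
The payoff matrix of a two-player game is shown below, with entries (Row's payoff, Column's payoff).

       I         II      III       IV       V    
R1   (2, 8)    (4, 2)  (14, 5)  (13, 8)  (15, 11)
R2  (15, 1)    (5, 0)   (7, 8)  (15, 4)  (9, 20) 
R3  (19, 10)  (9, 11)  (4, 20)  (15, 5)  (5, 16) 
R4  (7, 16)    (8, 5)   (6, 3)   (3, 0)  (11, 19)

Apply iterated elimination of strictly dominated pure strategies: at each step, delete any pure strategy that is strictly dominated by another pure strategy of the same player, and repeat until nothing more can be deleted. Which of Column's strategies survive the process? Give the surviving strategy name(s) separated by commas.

Column's strategy I is strictly dominated by V (R1: 11>8, R2: 20>1, R3: 16>10, R4: 19>16) and is removed.
For Column, V strictly dominates II on the remaining rows (R1: 11>2, R2: 20>0, R3: 16>11, R4: 19>5); eliminate II.
For Row, R1 strictly dominates R4 on the remaining columns (III: 14>6, IV: 13>3, V: 15>11); eliminate R4.
Column's strategy IV is strictly dominated by V (R1: 11>8, R2: 20>4, R3: 16>5) and is removed.
For Row, R1 strictly dominates R2 on the remaining columns (III: 14>7, V: 15>9); eliminate R2.
For Row, R1 strictly dominates R3 on the remaining columns (III: 14>4, V: 15>5); eliminate R3.
Column's strategy III is strictly dominated by V (R1: 11>5) and is removed.
Among the remaining strategies, none is strictly dominated by another pure strategy of the same player, so the elimination stops.
Surviving strategies — Row: {R1}; Column: {V}.

V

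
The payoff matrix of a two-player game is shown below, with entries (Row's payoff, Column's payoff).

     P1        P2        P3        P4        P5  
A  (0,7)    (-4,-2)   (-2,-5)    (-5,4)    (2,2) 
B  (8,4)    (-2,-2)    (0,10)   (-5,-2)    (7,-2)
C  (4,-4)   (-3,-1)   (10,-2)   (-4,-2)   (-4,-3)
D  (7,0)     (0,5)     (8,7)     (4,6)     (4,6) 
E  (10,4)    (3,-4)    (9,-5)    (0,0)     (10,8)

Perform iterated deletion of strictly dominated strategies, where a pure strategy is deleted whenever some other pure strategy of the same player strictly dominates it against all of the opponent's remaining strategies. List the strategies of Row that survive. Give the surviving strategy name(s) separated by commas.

Row A is eliminated: D beats it against every remaining column (P1: 7>0, P2: 0>-4, P3: 8>-2, P4: 4>-5, P5: 4>2).
Row B is eliminated: E beats it against every remaining column (P1: 10>8, P2: 3>-2, P3: 9>0, P4: 0>-5, P5: 10>7).
Column's strategy P1 is strictly dominated by P5 (C: -3>-4, D: 6>0, E: 8>4) and is removed.
Among the remaining strategies, none is strictly dominated by another pure strategy of the same player, so the elimination stops.
Surviving strategies — Row: {C, D, E}; Column: {P2, P3, P4, P5}.

C, D, E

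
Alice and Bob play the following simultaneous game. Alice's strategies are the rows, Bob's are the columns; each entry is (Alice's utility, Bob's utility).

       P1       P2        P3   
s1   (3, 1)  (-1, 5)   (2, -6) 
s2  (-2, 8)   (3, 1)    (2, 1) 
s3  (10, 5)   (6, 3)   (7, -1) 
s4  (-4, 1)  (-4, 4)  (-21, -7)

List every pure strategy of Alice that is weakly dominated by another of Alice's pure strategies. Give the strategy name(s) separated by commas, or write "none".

s1, s2, s4

s1 is weakly dominated by s3 (P1: 10>3, P2: 6>-1, P3: 7>2).
s3 weakly dominates s2 — P1: 10>-2, P2: 6>3, P3: 7>2.
Nothing dominates s3: s1 at P1 (10>3); s2 at P1 (10>-2); s4 at P1 (10>-4).
s4: dominated, since s1 does at least as well everywhere (P1: 3>-4, P2: -1>-4, P3: 2>-21).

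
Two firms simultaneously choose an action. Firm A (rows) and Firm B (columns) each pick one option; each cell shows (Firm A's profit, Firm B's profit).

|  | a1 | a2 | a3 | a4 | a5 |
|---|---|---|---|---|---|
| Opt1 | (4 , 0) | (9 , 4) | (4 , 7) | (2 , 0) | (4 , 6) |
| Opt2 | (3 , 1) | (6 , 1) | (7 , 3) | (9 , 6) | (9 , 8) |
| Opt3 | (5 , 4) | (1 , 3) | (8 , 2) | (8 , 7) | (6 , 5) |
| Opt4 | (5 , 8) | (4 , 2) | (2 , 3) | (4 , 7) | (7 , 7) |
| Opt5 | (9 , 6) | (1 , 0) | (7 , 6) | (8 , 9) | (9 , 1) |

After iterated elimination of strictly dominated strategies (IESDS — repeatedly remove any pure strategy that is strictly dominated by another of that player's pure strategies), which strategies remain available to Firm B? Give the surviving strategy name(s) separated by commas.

a4, a5

For Firm B, a5 strictly dominates a2 on the remaining rows (Opt1: 6>4, Opt2: 8>1, Opt3: 5>3, Opt4: 7>2, Opt5: 1>0); eliminate a2.
For Firm A, Opt3 strictly dominates Opt1 on the remaining columns (a1: 5>4, a3: 8>4, a4: 8>2, a5: 6>4); eliminate Opt1.
For Firm A, Opt5 strictly dominates Opt4 on the remaining columns (a1: 9>5, a3: 7>2, a4: 8>4, a5: 9>7); eliminate Opt4.
For Firm B, a4 strictly dominates a1 on the remaining rows (Opt2: 6>1, Opt3: 7>4, Opt5: 9>6); eliminate a1.
Column a3 is eliminated: a4 beats it against every remaining row (Opt2: 6>3, Opt3: 7>2, Opt5: 9>6).
Firm A's strategy Opt3 is strictly dominated by Opt2 (a4: 9>8, a5: 9>6) and is removed.
Among the remaining strategies, none is strictly dominated by another pure strategy of the same player, so the elimination stops.
Surviving strategies — Firm A: {Opt2, Opt5}; Firm B: {a4, a5}.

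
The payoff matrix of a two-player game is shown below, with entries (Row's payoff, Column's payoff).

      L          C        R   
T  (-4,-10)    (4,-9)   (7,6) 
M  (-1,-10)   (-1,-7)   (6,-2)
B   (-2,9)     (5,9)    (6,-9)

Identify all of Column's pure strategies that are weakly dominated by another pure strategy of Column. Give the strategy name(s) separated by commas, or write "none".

C weakly dominates L — T: -9>-10, M: -7>-10, B: 9=9.
C is not dominated — it holds its own against L at T (-9>-10); R at B (9>-9).
R: no other strategy beats it everywhere (L at T (6>-10); C at T (6>-9)).

L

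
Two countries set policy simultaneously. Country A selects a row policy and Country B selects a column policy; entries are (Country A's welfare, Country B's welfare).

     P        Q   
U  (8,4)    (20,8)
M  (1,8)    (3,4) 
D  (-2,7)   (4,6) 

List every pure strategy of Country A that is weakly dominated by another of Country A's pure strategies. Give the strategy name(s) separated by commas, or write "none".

U: no other strategy beats it everywhere (M at P (8>1); D at P (8>-2)).
U weakly dominates M — P: 8>1, Q: 20>3.
U weakly dominates D — P: 8>-2, Q: 20>4.

M, D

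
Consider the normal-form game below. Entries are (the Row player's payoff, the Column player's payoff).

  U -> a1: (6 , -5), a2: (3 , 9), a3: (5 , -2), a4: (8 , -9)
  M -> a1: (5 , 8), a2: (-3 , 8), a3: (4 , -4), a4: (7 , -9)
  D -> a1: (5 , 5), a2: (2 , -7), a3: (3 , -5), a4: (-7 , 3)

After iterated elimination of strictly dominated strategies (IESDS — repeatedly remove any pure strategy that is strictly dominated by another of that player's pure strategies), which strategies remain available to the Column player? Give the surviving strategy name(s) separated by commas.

a2

Row M is eliminated: U beats it against every remaining column (a1: 6>5, a2: 3>-3, a3: 5>4, a4: 8>7).
The Row player's strategy D is strictly dominated by U (a1: 6>5, a2: 3>2, a3: 5>3, a4: 8>-7) and is removed.
For the Column player, a2 strictly dominates a1 on the remaining rows (U: 9>-5); eliminate a1.
For the Column player, a2 strictly dominates a3 on the remaining rows (U: 9>-2); eliminate a3.
The Column player's strategy a4 is strictly dominated by a2 (U: 9>-9) and is removed.
Among the remaining strategies, none is strictly dominated by another pure strategy of the same player, so the elimination stops.
Surviving strategies — the Row player: {U}; the Column player: {a2}.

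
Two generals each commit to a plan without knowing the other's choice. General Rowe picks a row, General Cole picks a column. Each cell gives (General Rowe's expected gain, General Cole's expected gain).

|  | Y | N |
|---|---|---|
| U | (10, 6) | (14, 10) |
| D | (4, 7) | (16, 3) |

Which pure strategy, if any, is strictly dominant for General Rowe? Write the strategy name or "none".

U fails to dominate D at N (14<16).
D fails to dominate U at Y (4<10).
No single strategy dominates all the others.

none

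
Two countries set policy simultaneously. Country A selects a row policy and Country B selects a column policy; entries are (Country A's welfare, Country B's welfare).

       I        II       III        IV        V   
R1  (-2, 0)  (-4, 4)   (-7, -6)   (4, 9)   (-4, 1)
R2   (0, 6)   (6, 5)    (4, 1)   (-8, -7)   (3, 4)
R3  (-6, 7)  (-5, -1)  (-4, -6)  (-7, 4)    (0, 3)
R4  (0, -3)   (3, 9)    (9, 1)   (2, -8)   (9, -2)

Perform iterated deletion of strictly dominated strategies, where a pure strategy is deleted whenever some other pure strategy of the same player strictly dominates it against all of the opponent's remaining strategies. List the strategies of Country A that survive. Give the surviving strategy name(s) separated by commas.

For Country A, R4 strictly dominates R3 on the remaining columns (I: 0>-6, II: 3>-5, III: 9>-4, IV: 2>-7, V: 9>0); eliminate R3.
For Country B, II strictly dominates III on the remaining rows (R1: 4>-6, R2: 5>1, R4: 9>1); eliminate III.
Column V is eliminated: II beats it against every remaining row (R1: 4>1, R2: 5>4, R4: 9>-2).
Among the remaining strategies, none is strictly dominated by another pure strategy of the same player, so the elimination stops.
Surviving strategies — Country A: {R1, R2, R4}; Country B: {I, II, IV}.

R1, R2, R4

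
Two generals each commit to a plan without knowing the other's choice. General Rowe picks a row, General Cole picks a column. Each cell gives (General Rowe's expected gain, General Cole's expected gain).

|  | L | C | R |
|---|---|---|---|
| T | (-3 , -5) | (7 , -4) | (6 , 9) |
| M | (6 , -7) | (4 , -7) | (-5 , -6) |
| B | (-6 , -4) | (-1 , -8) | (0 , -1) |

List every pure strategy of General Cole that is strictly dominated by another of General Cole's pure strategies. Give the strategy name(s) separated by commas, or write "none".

L, C

L is strictly dominated by R (T: 9>-5, M: -6>-7, B: -1>-4).
C is strictly dominated by R (T: 9>-4, M: -6>-7, B: -1>-8).
R is not dominated — it holds its own against L at T (9>-5); C at T (9>-4).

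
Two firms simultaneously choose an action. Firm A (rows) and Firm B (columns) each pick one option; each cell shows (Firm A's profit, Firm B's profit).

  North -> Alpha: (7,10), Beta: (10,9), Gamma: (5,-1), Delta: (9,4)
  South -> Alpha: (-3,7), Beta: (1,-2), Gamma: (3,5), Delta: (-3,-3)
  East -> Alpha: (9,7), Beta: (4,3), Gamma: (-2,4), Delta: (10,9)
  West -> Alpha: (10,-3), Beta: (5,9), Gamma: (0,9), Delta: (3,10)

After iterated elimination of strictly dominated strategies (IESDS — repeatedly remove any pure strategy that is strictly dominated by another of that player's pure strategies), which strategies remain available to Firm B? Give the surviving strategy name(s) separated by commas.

For Firm A, North strictly dominates South on the remaining columns (Alpha: 7>-3, Beta: 10>1, Gamma: 5>3, Delta: 9>-3); eliminate South.
Firm B's strategy Gamma is strictly dominated by Delta (North: 4>-1, East: 9>4, West: 10>9) and is removed.
Among the remaining strategies, none is strictly dominated by another pure strategy of the same player, so the elimination stops.
Surviving strategies — Firm A: {North, East, West}; Firm B: {Alpha, Beta, Delta}.

Alpha, Beta, Delta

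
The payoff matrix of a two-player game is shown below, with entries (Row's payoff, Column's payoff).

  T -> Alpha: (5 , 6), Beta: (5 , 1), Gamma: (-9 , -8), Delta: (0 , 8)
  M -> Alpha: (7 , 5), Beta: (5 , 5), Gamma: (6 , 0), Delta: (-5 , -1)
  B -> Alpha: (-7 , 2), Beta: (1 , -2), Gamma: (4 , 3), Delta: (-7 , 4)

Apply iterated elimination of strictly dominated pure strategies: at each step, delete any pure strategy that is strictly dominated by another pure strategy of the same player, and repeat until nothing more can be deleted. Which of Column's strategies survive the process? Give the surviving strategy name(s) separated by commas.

Row B is eliminated: M beats it against every remaining column (Alpha: 7>-7, Beta: 5>1, Gamma: 6>4, Delta: -5>-7).
For Column, Alpha strictly dominates Gamma on the remaining rows (T: 6>-8, M: 5>0); eliminate Gamma.
Among the remaining strategies, none is strictly dominated by another pure strategy of the same player, so the elimination stops.
Surviving strategies — Row: {T, M}; Column: {Alpha, Beta, Delta}.

Alpha, Beta, Delta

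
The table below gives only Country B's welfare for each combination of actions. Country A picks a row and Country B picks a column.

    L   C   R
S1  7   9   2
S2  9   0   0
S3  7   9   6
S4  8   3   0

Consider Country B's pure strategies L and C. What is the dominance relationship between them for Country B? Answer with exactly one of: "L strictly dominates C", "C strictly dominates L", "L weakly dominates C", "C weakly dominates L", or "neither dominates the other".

Compare L to C across each choice by Country A: S1: 7<9, S2: 9>0, S3: 7<9, S4: 8>3.
L does better at S2, S4 but worse at S1, S3; neither strategy dominates the other.

neither dominates the other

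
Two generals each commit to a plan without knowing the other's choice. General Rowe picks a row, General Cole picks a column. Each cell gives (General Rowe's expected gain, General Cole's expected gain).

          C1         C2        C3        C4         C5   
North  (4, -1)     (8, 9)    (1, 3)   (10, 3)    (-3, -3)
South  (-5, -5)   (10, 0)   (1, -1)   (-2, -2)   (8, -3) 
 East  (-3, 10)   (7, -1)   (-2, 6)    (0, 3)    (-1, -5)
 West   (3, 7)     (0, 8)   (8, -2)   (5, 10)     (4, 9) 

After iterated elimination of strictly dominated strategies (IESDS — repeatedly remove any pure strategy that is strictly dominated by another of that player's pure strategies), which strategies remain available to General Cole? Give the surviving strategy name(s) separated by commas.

C2

For General Cole, C4 strictly dominates C5 on the remaining rows (North: 3>-3, South: -2>-3, East: 3>-5, West: 10>9); eliminate C5.
General Rowe's strategy East is strictly dominated by North (C1: 4>-3, C2: 8>7, C3: 1>-2, C4: 10>0) and is removed.
For General Cole, C2 strictly dominates C1 on the remaining rows (North: 9>-1, South: 0>-5, West: 8>7); eliminate C1.
Column C3 is eliminated: C2 beats it against every remaining row (North: 9>3, South: 0>-1, West: 8>-2).
General Rowe's strategy West is strictly dominated by North (C2: 8>0, C4: 10>5) and is removed.
General Cole's strategy C4 is strictly dominated by C2 (North: 9>3, South: 0>-2) and is removed.
For General Rowe, South strictly dominates North on the remaining columns (C2: 10>8); eliminate North.
Among the remaining strategies, none is strictly dominated by another pure strategy of the same player, so the elimination stops.
Surviving strategies — General Rowe: {South}; General Cole: {C2}.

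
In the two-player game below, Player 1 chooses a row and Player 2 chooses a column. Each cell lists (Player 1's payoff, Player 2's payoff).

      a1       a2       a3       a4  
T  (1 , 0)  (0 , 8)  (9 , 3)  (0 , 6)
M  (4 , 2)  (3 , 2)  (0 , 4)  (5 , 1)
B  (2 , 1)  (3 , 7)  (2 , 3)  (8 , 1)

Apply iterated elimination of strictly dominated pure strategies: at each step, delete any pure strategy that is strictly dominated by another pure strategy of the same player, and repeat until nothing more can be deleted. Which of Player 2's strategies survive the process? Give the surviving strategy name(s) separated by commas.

Player 2's strategy a1 is strictly dominated by a3 (T: 3>0, M: 4>2, B: 3>1) and is removed.
Column a4 is eliminated: a2 beats it against every remaining row (T: 8>6, M: 2>1, B: 7>1).
Among the remaining strategies, none is strictly dominated by another pure strategy of the same player, so the elimination stops.
Surviving strategies — Player 1: {T, M, B}; Player 2: {a2, a3}.

a2, a3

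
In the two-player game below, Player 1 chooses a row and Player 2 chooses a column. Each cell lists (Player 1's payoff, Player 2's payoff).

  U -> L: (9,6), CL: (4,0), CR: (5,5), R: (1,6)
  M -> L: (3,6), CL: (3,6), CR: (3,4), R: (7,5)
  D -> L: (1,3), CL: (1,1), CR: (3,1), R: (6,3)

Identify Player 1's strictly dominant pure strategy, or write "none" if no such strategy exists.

U fails to dominate M at R (1<7).
M fails to dominate U at L (3<9).
D fails to dominate U at L (1<9).
No single strategy dominates all the others.

none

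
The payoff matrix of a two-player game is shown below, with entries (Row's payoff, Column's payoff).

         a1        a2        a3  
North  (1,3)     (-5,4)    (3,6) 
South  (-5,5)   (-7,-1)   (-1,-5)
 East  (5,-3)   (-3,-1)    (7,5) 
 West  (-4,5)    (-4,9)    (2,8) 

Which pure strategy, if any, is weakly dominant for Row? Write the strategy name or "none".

East

East vs North: a1: 5>1, a2: -3>-5, a3: 7>3.
East vs South: a1: 5>-5, a2: -3>-7, a3: 7>-1.
East vs West: a1: 5>-4, a2: -3>-4, a3: 7>2.
East is at least as good as every other strategy against every opponent action, so it is weakly dominant.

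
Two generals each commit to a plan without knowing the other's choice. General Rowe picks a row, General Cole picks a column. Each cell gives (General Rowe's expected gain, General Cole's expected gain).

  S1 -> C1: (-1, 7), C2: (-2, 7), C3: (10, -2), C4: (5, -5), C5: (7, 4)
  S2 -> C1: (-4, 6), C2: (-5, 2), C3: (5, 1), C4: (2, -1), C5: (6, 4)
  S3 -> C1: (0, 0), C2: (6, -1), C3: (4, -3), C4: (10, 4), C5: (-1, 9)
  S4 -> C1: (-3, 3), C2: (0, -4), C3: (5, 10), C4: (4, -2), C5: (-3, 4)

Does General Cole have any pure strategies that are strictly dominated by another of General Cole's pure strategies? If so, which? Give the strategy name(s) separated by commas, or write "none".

C1 is not dominated — it holds its own against C2 at S1 (7=7); C3 at S1 (7>-2); C4 at S1 (7>-5); C5 at S1 (7>4).
Nothing dominates C2: C1 at S1 (7=7); C3 at S1 (7>-2); C4 at S1 (7>-5); C5 at S1 (7>4).
C3 is not dominated — it holds its own against C1 at S4 (10>3); C2 at S4 (10>-4); C4 at S1 (-2>-5); C5 at S4 (10>4).
C5 strictly dominates C4 — S1: 4>-5, S2: 4>-1, S3: 9>4, S4: 4>-2.
Nothing dominates C5: C1 at S3 (9>0); C2 at S2 (4>2); C3 at S1 (4>-2); C4 at S1 (4>-5).

C4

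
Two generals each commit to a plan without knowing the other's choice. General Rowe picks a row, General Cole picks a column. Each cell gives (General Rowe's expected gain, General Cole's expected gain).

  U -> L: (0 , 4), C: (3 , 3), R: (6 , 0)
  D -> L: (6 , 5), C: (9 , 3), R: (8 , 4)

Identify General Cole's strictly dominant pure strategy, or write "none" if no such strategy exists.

L vs C: U: 4>3, D: 5>3.
L vs R: U: 4>0, D: 5>4.
L strictly beats every other strategy against every opponent action, so it is strictly dominant.

L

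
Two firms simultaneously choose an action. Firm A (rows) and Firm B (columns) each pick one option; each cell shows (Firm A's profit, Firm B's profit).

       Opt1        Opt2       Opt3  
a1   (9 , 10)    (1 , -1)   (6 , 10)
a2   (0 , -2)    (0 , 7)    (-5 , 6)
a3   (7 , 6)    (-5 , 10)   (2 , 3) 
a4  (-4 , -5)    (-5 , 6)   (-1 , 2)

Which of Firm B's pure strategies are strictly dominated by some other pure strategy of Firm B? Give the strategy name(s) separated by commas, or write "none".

none

Opt1 is not dominated — it holds its own against Opt2 at a1 (10>-1); Opt3 at a1 (10=10).
Opt2 is not dominated — it holds its own against Opt1 at a2 (7>-2); Opt3 at a2 (7>6).
Opt3: no other strategy beats it everywhere (Opt1 at a1 (10=10); Opt2 at a1 (10>-1)).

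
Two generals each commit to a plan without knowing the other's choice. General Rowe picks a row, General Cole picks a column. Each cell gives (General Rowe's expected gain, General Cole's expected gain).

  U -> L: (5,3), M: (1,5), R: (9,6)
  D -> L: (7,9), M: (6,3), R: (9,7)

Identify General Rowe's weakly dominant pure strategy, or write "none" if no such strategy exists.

D vs U: L: 7>5, M: 6>1, R: 9=9.
D is at least as good as every other strategy against every opponent action, so it is weakly dominant.

D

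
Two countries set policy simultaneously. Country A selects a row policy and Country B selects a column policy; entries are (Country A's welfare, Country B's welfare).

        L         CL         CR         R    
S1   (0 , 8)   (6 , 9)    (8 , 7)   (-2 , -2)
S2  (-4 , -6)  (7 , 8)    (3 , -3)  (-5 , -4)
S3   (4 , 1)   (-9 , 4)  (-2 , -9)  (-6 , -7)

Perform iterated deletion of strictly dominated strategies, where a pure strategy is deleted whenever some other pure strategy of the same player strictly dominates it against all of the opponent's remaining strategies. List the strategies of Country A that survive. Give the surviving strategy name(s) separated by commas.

Column L is eliminated: CL beats it against every remaining row (S1: 9>8, S2: 8>-6, S3: 4>1).
For Country A, S1 strictly dominates S3 on the remaining columns (CL: 6>-9, CR: 8>-2, R: -2>-6); eliminate S3.
Country B's strategy CR is strictly dominated by CL (S1: 9>7, S2: 8>-3) and is removed.
Column R is eliminated: CL beats it against every remaining row (S1: 9>-2, S2: 8>-4).
Row S1 is eliminated: S2 beats it against every remaining column (CL: 7>6).
Among the remaining strategies, none is strictly dominated by another pure strategy of the same player, so the elimination stops.
Surviving strategies — Country A: {S2}; Country B: {CL}.

S2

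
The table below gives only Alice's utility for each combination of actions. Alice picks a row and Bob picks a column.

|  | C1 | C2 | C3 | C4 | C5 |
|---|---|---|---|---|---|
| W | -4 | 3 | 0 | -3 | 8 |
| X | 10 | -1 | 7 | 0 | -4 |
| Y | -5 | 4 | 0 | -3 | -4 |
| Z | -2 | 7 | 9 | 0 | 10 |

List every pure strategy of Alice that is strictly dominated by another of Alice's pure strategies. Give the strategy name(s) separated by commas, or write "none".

W, Y

W: dominated, since Z does at least as well everywhere (C1: -2>-4, C2: 7>3, C3: 9>0, C4: 0>-3, C5: 10>8).
Nothing dominates X: W at C1 (10>-4); Y at C1 (10>-5); Z at C1 (10>-2).
Y: dominated, since Z does at least as well everywhere (C1: -2>-5, C2: 7>4, C3: 9>0, C4: 0>-3, C5: 10>-4).
Z is not dominated — it holds its own against W at C1 (-2>-4); X at C2 (7>-1); Y at C1 (-2>-5).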